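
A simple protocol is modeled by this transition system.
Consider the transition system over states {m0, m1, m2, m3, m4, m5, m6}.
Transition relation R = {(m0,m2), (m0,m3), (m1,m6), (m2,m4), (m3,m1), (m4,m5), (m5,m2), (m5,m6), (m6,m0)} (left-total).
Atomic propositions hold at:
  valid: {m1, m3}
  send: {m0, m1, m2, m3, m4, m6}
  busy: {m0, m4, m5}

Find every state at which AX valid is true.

{m3}

Sat(AX valid) = {s : every successor in {m1, m3}} = {m3}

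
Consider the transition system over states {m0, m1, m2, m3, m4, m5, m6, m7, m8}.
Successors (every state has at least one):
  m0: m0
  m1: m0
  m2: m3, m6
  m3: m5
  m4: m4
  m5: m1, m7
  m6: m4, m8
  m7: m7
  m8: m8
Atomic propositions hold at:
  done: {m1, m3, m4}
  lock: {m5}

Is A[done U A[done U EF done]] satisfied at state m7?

EF done: least fixpoint, start Z0 = {m1, m3, m4}, add states with some successor in Z. Z1 = {m1, m2, m3, m4, m5, m6}; fixed.
Sat(EF done) = {m1, m2, m3, m4, m5, m6}
A[done U EF done]: least fixpoint, start Z0 = Sat(EF done) = {m1, m2, m3, m4, m5, m6}, add states in Sat(done) with every successor in Z. Already a fixed point.
Sat(A[done U EF done]) = {m1, m2, m3, m4, m5, m6}
A[done U A[done U EF done]]: least fixpoint, start Z0 = Sat(A[done U EF done]) = {m1, m2, m3, m4, m5, m6}, add states in Sat(done) with every successor in Z. Already a fixed point.
Sat(A[done U A[done U EF done]]) = {m1, m2, m3, m4, m5, m6}
m7 ∉ Sat(A[done U A[done U EF done]]) = {m1, m2, m3, m4, m5, m6}, so the formula does not hold at m7.

No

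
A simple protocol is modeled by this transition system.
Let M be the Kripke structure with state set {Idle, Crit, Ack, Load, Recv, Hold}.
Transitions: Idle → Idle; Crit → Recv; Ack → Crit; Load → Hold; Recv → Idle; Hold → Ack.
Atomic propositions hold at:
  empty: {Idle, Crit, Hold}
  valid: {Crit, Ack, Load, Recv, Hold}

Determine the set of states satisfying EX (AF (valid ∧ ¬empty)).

Sat(¬empty) = {Ack, Load, Recv}
Sat(valid ∧ ¬empty) = {Ack, Load, Recv}
AF (valid ∧ ¬empty): least fixpoint, start Z0 = {Ack, Load, Recv}, add states with every successor in Z. Z1 = {Crit, Ack, Load, Recv, Hold}; fixed.
Sat(AF (valid ∧ ¬empty)) = {Crit, Ack, Load, Recv, Hold}
Sat(EX (AF (valid ∧ ¬empty))) = {s : some successor in {Crit, Ack, Load, Recv, Hold}} = {Crit, Ack, Load, Hold}

{Crit, Ack, Load, Hold}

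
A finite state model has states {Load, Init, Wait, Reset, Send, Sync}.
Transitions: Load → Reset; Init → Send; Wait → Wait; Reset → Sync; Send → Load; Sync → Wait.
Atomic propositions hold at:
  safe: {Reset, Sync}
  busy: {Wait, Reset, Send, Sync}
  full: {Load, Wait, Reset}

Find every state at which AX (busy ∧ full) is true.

{Load, Wait, Sync}

Sat(busy ∧ full) = {Wait, Reset}
Sat(AX (busy ∧ full)) = {s : every successor in {Wait, Reset}} = {Load, Wait, Sync}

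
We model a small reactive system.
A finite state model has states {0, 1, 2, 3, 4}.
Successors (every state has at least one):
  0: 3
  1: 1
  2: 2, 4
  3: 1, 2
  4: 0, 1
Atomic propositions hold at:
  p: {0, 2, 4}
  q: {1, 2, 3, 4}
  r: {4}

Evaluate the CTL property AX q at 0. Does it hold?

Yes

Sat(AX q) = {s : every successor in {1, 2, 3, 4}} = {0, 1, 2, 3}
0 ∈ Sat(AX q) = {0, 1, 2, 3}, so the formula holds at 0.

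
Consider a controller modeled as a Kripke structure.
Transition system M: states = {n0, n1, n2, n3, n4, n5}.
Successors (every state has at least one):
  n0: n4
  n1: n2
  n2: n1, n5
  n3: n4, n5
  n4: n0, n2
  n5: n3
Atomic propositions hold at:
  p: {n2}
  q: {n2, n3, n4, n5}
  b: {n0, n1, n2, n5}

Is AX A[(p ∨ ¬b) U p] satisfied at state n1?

Yes

Sat(¬b) = {n3, n4}
Sat(p ∨ ¬b) = {n2, n3, n4}
A[(p ∨ ¬b) U p]: least fixpoint, start Z0 = Sat(p) = {n2}, add states in Sat(p ∨ ¬b) with every successor in Z. Already a fixed point.
Sat(A[(p ∨ ¬b) U p]) = {n2}
Sat(AX A[(p ∨ ¬b) U p]) = {s : every successor in {n2}} = {n1}
n1 ∈ Sat(AX A[(p ∨ ¬b) U p]) = {n1}, so the formula holds at n1.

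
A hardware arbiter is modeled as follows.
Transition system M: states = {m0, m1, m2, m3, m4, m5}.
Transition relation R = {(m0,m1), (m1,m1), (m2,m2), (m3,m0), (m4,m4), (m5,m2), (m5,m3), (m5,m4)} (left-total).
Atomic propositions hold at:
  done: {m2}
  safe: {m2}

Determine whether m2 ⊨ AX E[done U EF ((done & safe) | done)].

Yes

Sat(done & safe) = {m2}
Sat((done & safe) | done) = {m2}
EF ((done & safe) | done): least fixpoint, start Z0 = {m2}, add states with some successor in Z. Z1 = {m2, m5}; fixed.
Sat(EF ((done & safe) | done)) = {m2, m5}
E[done U EF ((done & safe) | done)]: least fixpoint, start Z0 = Sat(EF ((done & safe) | done)) = {m2, m5}, add states in Sat(done) with some successor in Z. Already a fixed point.
Sat(E[done U EF ((done & safe) | done)]) = {m2, m5}
Sat(AX E[done U EF ((done & safe) | done)]) = {s : every successor in {m2, m5}} = {m2}
m2 ∈ Sat(AX E[done U EF ((done & safe) | done)]) = {m2}, so the formula holds at m2.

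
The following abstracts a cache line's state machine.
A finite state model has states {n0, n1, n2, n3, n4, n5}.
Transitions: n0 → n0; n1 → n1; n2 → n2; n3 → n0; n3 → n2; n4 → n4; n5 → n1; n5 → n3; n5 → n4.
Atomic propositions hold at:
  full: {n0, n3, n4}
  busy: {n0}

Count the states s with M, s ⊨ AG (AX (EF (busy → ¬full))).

3

Sat(¬full) = {n1, n2, n5}
Sat(busy → ¬full) = {n1, n2, n3, n4, n5}
EF (busy → ¬full): least fixpoint, start Z0 = {n1, n2, n3, n4, n5}, add states with some successor in Z. Already a fixed point.
Sat(EF (busy → ¬full)) = {n1, n2, n3, n4, n5}
Sat(AX (EF (busy → ¬full))) = {s : every successor in {n1, n2, n3, n4, n5}} = {n1, n2, n4, n5}
AG (AX (EF (busy → ¬full))): greatest fixpoint, start Z0 = {n1, n2, n4, n5}, keep only states in Sat with every successor in Z. Z1 = {n1, n2, n4}; fixed.
Sat(AG (AX (EF (busy → ¬full)))) = {n1, n2, n4}
|Sat(AG (AX (EF (busy → ¬full))))| = |{n1, n2, n4}| = 3.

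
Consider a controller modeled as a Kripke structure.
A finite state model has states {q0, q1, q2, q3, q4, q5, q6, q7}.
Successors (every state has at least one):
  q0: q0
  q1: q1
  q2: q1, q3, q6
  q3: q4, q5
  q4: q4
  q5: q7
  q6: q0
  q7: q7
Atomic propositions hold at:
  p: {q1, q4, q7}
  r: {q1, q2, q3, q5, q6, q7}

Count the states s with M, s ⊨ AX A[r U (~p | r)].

Sat(~p) = {q0, q2, q3, q5, q6}
Sat(~p | r) = {q0, q1, q2, q3, q5, q6, q7}
A[r U (~p | r)]: least fixpoint, start Z0 = Sat((~p | r)) = {q0, q1, q2, q3, q5, q6, q7}, add states in Sat(r) with every successor in Z. Already a fixed point.
Sat(A[r U (~p | r)]) = {q0, q1, q2, q3, q5, q6, q7}
Sat(AX A[r U (~p | r)]) = {s : every successor in {q0, q1, q2, q3, q5, q6, q7}} = {q0, q1, q2, q5, q6, q7}
|Sat(AX A[r U (~p | r)])| = |{q0, q1, q2, q5, q6, q7}| = 6.

6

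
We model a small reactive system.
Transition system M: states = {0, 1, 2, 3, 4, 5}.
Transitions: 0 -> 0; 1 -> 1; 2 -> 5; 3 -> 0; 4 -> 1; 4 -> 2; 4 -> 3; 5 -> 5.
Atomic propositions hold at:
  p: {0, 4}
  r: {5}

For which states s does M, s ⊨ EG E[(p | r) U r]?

Sat(p | r) = {0, 4, 5}
E[(p | r) U r]: least fixpoint, start Z0 = Sat(r) = {5}, add states in Sat(p | r) with some successor in Z. Already a fixed point.
Sat(E[(p | r) U r]) = {5}
EG E[(p | r) U r]: greatest fixpoint, start Z0 = {5}, keep only states in Sat with some successor in Z. Already a fixed point.
Sat(EG E[(p | r) U r]) = {5}

{5}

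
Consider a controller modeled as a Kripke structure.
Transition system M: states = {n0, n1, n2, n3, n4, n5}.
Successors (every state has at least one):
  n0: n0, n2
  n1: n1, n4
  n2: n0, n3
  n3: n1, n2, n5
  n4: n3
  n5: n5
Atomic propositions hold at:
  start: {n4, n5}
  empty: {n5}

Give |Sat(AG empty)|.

1

AG empty: greatest fixpoint, start Z0 = {n5}, keep only states in Sat with every successor in Z. Already a fixed point.
Sat(AG empty) = {n5}
|Sat(AG empty)| = |{n5}| = 1.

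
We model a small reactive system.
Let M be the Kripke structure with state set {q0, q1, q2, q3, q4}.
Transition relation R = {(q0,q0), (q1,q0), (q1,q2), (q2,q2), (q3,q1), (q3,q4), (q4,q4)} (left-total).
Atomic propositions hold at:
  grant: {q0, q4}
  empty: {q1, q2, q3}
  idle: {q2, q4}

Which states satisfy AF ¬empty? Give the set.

Sat(¬empty) = {q0, q4}
AF ¬empty: least fixpoint, start Z0 = {q0, q4}, add states with every successor in Z. Already a fixed point.
Sat(AF ¬empty) = {q0, q4}

{q0, q4}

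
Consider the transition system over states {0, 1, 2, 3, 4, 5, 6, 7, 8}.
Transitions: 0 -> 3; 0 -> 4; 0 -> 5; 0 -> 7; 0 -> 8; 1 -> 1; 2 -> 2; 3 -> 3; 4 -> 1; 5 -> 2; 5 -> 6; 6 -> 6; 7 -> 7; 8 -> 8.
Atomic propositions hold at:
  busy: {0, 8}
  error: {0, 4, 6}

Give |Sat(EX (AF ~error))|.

8

Sat(~error) = {1, 2, 3, 5, 7, 8}
AF ~error: least fixpoint, start Z0 = {1, 2, 3, 5, 7, 8}, add states with every successor in Z. Z1 = {1, 2, 3, 4, 5, 7, 8}; Z2 = {0, 1, 2, 3, 4, 5, 7, 8}; fixed.
Sat(AF ~error) = {0, 1, 2, 3, 4, 5, 7, 8}
Sat(EX (AF ~error)) = {s : some successor in {0, 1, 2, 3, 4, 5, 7, 8}} = {0, 1, 2, 3, 4, 5, 7, 8}
|Sat(EX (AF ~error))| = |{0, 1, 2, 3, 4, 5, 7, 8}| = 8.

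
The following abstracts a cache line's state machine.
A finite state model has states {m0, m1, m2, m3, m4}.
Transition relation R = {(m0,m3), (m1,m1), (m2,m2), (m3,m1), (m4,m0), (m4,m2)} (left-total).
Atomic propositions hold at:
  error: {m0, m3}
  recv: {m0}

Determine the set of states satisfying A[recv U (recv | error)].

{m0, m3}

Sat(recv | error) = {m0, m3}
A[recv U (recv | error)]: least fixpoint, start Z0 = Sat((recv | error)) = {m0, m3}, add states in Sat(recv) with every successor in Z. Already a fixed point.
Sat(A[recv U (recv | error)]) = {m0, m3}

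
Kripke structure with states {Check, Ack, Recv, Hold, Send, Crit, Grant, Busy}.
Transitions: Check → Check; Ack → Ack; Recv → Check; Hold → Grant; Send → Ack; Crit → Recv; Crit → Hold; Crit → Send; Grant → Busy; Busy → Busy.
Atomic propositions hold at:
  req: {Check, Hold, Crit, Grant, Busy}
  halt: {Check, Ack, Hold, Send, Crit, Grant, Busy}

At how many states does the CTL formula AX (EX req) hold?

5

Sat(EX req) = {s : some successor in {Check, Hold, Crit, Grant, Busy}} = {Check, Recv, Hold, Crit, Grant, Busy}
Sat(AX (EX req)) = {s : every successor in {Check, Recv, Hold, Crit, Grant, Busy}} = {Check, Recv, Hold, Grant, Busy}
|Sat(AX (EX req))| = |{Check, Recv, Hold, Grant, Busy}| = 5.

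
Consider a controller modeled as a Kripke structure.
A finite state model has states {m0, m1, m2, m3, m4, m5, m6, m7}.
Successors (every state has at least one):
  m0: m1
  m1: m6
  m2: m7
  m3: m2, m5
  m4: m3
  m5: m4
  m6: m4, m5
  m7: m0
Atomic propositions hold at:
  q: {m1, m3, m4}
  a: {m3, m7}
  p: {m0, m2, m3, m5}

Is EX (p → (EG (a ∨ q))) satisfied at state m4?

Sat(a ∨ q) = {m1, m3, m4, m7}
EG (a ∨ q): greatest fixpoint, start Z0 = {m1, m3, m4, m7}, keep only states in Sat with some successor in Z. Z1 = {m4}; Z2 = ∅; fixed.
Sat(EG (a ∨ q)) = ∅
Sat(p → (EG (a ∨ q))) = {m1, m4, m6, m7}
Sat(EX (p → (EG (a ∨ q)))) = {s : some successor in {m1, m4, m6, m7}} = {m0, m1, m2, m5, m6}
m4 ∉ Sat(EX (p → (EG (a ∨ q)))) = {m0, m1, m2, m5, m6}, so the formula does not hold at m4.

No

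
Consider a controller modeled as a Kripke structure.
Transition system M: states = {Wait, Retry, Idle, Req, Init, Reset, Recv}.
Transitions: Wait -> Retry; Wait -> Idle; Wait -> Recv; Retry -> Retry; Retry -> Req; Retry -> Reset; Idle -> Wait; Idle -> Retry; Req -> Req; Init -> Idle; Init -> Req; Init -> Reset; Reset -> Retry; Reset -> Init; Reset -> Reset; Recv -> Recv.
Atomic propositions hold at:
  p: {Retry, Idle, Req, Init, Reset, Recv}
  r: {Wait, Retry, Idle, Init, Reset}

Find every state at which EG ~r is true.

{Req, Recv}

Sat(~r) = {Req, Recv}
EG ~r: greatest fixpoint, start Z0 = {Req, Recv}, keep only states in Sat with some successor in Z. Already a fixed point.
Sat(EG ~r) = {Req, Recv}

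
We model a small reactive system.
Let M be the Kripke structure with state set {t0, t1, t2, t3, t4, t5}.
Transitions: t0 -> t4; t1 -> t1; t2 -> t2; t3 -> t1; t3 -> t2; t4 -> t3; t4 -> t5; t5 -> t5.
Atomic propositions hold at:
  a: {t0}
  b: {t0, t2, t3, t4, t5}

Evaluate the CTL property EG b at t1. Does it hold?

No

EG b: greatest fixpoint, start Z0 = {t0, t2, t3, t4, t5}, keep only states in Sat with some successor in Z. Already a fixed point.
Sat(EG b) = {t0, t2, t3, t4, t5}
t1 ∉ Sat(EG b) = {t0, t2, t3, t4, t5}, so the formula does not hold at t1.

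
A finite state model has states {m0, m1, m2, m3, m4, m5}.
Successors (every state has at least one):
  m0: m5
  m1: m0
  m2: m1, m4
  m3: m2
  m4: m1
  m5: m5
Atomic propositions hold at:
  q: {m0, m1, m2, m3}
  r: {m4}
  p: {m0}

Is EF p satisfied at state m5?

EF p: least fixpoint, start Z0 = {m0}, add states with some successor in Z. Z1 = {m0, m1}; Z2 = {m0, m1, m2, m4}; Z3 = {m0, m1, m2, m3, m4}; fixed.
Sat(EF p) = {m0, m1, m2, m3, m4}
m5 ∉ Sat(EF p) = {m0, m1, m2, m3, m4}, so the formula does not hold at m5.

No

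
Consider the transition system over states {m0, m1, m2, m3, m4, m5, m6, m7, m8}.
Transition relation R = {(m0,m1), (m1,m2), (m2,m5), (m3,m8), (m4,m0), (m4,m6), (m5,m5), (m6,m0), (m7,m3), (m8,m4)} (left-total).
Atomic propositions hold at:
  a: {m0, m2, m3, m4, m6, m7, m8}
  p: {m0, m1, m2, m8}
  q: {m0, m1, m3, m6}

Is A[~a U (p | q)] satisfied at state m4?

No

Sat(~a) = {m1, m5}
Sat(p | q) = {m0, m1, m2, m3, m6, m8}
A[~a U (p | q)]: least fixpoint, start Z0 = Sat((p | q)) = {m0, m1, m2, m3, m6, m8}, add states in Sat(~a) with every successor in Z. Already a fixed point.
Sat(A[~a U (p | q)]) = {m0, m1, m2, m3, m6, m8}
m4 ∉ Sat(A[~a U (p | q)]) = {m0, m1, m2, m3, m6, m8}, so the formula does not hold at m4.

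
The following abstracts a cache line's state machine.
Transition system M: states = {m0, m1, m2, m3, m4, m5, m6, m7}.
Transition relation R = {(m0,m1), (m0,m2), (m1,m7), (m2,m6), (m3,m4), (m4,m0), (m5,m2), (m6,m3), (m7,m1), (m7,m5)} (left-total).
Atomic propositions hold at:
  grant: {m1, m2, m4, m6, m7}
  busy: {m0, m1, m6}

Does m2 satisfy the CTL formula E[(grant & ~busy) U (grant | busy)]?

Sat(~busy) = {m2, m3, m4, m5, m7}
Sat(grant & ~busy) = {m2, m4, m7}
Sat(grant | busy) = {m0, m1, m2, m4, m6, m7}
E[(grant & ~busy) U (grant | busy)]: least fixpoint, start Z0 = Sat((grant | busy)) = {m0, m1, m2, m4, m6, m7}, add states in Sat(grant & ~busy) with some successor in Z. Already a fixed point.
Sat(E[(grant & ~busy) U (grant | busy)]) = {m0, m1, m2, m4, m6, m7}
m2 ∈ Sat(E[(grant & ~busy) U (grant | busy)]) = {m0, m1, m2, m4, m6, m7}, so the formula holds at m2.

Yes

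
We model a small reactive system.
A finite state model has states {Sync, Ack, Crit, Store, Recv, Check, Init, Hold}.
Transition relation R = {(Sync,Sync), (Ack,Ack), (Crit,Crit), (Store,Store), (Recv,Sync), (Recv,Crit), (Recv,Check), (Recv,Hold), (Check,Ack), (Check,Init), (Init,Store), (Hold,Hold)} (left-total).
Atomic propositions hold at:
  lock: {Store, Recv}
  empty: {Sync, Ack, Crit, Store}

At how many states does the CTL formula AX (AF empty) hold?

AF empty: least fixpoint, start Z0 = {Sync, Ack, Crit, Store}, add states with every successor in Z. Z1 = {Sync, Ack, Crit, Store, Init}; Z2 = {Sync, Ack, Crit, Store, Check, Init}; fixed.
Sat(AF empty) = {Sync, Ack, Crit, Store, Check, Init}
Sat(AX (AF empty)) = {s : every successor in {Sync, Ack, Crit, Store, Check, Init}} = {Sync, Ack, Crit, Store, Check, Init}
|Sat(AX (AF empty))| = |{Sync, Ack, Crit, Store, Check, Init}| = 6.

6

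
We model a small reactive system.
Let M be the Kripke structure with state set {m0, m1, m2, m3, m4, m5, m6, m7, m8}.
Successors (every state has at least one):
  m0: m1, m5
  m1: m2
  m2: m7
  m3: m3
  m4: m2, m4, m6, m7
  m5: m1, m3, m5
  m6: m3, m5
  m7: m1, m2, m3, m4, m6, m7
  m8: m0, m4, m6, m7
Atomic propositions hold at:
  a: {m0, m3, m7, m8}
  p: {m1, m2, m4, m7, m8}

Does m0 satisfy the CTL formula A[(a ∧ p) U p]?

Sat(a ∧ p) = {m7, m8}
A[(a ∧ p) U p]: least fixpoint, start Z0 = Sat(p) = {m1, m2, m4, m7, m8}, add states in Sat(a ∧ p) with every successor in Z. Already a fixed point.
Sat(A[(a ∧ p) U p]) = {m1, m2, m4, m7, m8}
m0 ∉ Sat(A[(a ∧ p) U p]) = {m1, m2, m4, m7, m8}, so the formula does not hold at m0.

No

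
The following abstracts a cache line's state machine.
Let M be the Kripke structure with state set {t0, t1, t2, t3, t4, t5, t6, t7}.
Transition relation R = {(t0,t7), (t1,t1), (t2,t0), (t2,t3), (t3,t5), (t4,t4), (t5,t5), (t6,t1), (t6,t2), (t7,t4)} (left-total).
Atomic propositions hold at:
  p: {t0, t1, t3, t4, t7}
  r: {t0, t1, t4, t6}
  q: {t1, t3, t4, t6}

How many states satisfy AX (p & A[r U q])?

A[r U q]: least fixpoint, start Z0 = Sat(q) = {t1, t3, t4, t6}, add states in Sat(r) with every successor in Z. Already a fixed point.
Sat(A[r U q]) = {t1, t3, t4, t6}
Sat(p & A[r U q]) = {t1, t3, t4}
Sat(AX (p & A[r U q])) = {s : every successor in {t1, t3, t4}} = {t1, t4, t7}
|Sat(AX (p & A[r U q]))| = |{t1, t4, t7}| = 3.

3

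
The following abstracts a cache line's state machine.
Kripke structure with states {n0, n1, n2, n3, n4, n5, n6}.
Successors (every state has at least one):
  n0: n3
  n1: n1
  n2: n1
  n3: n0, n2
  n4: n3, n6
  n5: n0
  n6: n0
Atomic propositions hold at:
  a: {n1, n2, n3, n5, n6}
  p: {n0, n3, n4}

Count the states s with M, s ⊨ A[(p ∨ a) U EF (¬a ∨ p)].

Sat(p ∨ a) = {n0, n1, n2, n3, n4, n5, n6}
Sat(¬a) = {n0, n4}
Sat(¬a ∨ p) = {n0, n3, n4}
EF (¬a ∨ p): least fixpoint, start Z0 = {n0, n3, n4}, add states with some successor in Z. Z1 = {n0, n3, n4, n5, n6}; fixed.
Sat(EF (¬a ∨ p)) = {n0, n3, n4, n5, n6}
A[(p ∨ a) U EF (¬a ∨ p)]: least fixpoint, start Z0 = Sat(EF (¬a ∨ p)) = {n0, n3, n4, n5, n6}, add states in Sat(p ∨ a) with every successor in Z. Already a fixed point.
Sat(A[(p ∨ a) U EF (¬a ∨ p)]) = {n0, n3, n4, n5, n6}
|Sat(A[(p ∨ a) U EF (¬a ∨ p)])| = |{n0, n3, n4, n5, n6}| = 5.

5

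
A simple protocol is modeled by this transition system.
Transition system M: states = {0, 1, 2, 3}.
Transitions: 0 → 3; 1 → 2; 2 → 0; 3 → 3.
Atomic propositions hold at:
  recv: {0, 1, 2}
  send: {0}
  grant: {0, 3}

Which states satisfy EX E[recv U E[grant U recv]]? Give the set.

{1, 2}

E[grant U recv]: least fixpoint, start Z0 = Sat(recv) = {0, 1, 2}, add states in Sat(grant) with some successor in Z. Already a fixed point.
Sat(E[grant U recv]) = {0, 1, 2}
E[recv U E[grant U recv]]: least fixpoint, start Z0 = Sat(E[grant U recv]) = {0, 1, 2}, add states in Sat(recv) with some successor in Z. Already a fixed point.
Sat(E[recv U E[grant U recv]]) = {0, 1, 2}
Sat(EX E[recv U E[grant U recv]]) = {s : some successor in {0, 1, 2}} = {1, 2}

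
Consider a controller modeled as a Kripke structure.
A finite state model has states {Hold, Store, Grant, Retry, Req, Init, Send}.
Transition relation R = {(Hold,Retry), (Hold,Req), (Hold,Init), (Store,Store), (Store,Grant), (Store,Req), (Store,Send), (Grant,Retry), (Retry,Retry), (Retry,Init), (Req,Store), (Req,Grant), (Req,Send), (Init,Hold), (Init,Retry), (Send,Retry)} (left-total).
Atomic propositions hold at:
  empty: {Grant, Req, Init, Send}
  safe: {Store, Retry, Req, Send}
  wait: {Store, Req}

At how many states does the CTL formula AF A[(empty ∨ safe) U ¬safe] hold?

3

Sat(empty ∨ safe) = {Store, Grant, Retry, Req, Init, Send}
Sat(¬safe) = {Hold, Grant, Init}
A[(empty ∨ safe) U ¬safe]: least fixpoint, start Z0 = Sat(¬safe) = {Hold, Grant, Init}, add states in Sat(empty ∨ safe) with every successor in Z. Already a fixed point.
Sat(A[(empty ∨ safe) U ¬safe]) = {Hold, Grant, Init}
AF A[(empty ∨ safe) U ¬safe]: least fixpoint, start Z0 = {Hold, Grant, Init}, add states with every successor in Z. Already a fixed point.
Sat(AF A[(empty ∨ safe) U ¬safe]) = {Hold, Grant, Init}
|Sat(AF A[(empty ∨ safe) U ¬safe])| = |{Hold, Grant, Init}| = 3.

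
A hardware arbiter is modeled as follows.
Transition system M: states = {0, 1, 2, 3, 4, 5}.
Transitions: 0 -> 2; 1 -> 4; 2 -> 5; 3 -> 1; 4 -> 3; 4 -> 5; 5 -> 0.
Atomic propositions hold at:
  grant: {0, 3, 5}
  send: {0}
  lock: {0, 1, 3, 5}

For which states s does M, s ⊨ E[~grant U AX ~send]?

{0, 1, 2, 3, 4}

Sat(~grant) = {1, 2, 4}
Sat(~send) = {1, 2, 3, 4, 5}
Sat(AX ~send) = {s : every successor in {1, 2, 3, 4, 5}} = {0, 1, 2, 3, 4}
E[~grant U AX ~send]: least fixpoint, start Z0 = Sat(AX ~send) = {0, 1, 2, 3, 4}, add states in Sat(~grant) with some successor in Z. Already a fixed point.
Sat(E[~grant U AX ~send]) = {0, 1, 2, 3, 4}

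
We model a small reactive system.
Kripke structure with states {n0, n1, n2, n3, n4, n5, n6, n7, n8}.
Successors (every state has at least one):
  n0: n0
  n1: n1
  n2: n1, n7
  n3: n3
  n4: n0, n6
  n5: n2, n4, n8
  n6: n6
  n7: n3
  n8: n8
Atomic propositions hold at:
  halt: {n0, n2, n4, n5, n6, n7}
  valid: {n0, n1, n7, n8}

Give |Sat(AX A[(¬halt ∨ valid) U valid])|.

Sat(¬halt) = {n1, n3, n8}
Sat(¬halt ∨ valid) = {n0, n1, n3, n7, n8}
A[(¬halt ∨ valid) U valid]: least fixpoint, start Z0 = Sat(valid) = {n0, n1, n7, n8}, add states in Sat(¬halt ∨ valid) with every successor in Z. Already a fixed point.
Sat(A[(¬halt ∨ valid) U valid]) = {n0, n1, n7, n8}
Sat(AX A[(¬halt ∨ valid) U valid]) = {s : every successor in {n0, n1, n7, n8}} = {n0, n1, n2, n8}
|Sat(AX A[(¬halt ∨ valid) U valid])| = |{n0, n1, n2, n8}| = 4.

4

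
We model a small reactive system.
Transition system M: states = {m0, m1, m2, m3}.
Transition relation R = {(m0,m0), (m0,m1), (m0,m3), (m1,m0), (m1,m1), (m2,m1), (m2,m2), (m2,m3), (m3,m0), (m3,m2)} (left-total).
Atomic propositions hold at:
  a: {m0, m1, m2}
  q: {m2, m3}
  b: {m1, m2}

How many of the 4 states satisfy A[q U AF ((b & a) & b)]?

2

Sat(b & a) = {m1, m2}
Sat((b & a) & b) = {m1, m2}
AF ((b & a) & b): least fixpoint, start Z0 = {m1, m2}, add states with every successor in Z. Already a fixed point.
Sat(AF ((b & a) & b)) = {m1, m2}
A[q U AF ((b & a) & b)]: least fixpoint, start Z0 = Sat(AF ((b & a) & b)) = {m1, m2}, add states in Sat(q) with every successor in Z. Already a fixed point.
Sat(A[q U AF ((b & a) & b)]) = {m1, m2}
|Sat(A[q U AF ((b & a) & b)])| = |{m1, m2}| = 2.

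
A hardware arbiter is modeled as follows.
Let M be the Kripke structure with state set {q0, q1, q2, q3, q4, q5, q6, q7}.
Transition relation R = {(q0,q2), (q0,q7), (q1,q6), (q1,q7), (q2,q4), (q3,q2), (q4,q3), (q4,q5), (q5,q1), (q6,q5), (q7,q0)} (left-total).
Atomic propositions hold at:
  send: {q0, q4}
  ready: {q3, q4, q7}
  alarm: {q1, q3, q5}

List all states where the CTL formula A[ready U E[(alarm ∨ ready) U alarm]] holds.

Sat(alarm ∨ ready) = {q1, q3, q4, q5, q7}
E[(alarm ∨ ready) U alarm]: least fixpoint, start Z0 = Sat(alarm) = {q1, q3, q5}, add states in Sat(alarm ∨ ready) with some successor in Z. Z1 = {q1, q3, q4, q5}; fixed.
Sat(E[(alarm ∨ ready) U alarm]) = {q1, q3, q4, q5}
A[ready U E[(alarm ∨ ready) U alarm]]: least fixpoint, start Z0 = Sat(E[(alarm ∨ ready) U alarm]) = {q1, q3, q4, q5}, add states in Sat(ready) with every successor in Z. Already a fixed point.
Sat(A[ready U E[(alarm ∨ ready) U alarm]]) = {q1, q3, q4, q5}

{q1, q3, q4, q5}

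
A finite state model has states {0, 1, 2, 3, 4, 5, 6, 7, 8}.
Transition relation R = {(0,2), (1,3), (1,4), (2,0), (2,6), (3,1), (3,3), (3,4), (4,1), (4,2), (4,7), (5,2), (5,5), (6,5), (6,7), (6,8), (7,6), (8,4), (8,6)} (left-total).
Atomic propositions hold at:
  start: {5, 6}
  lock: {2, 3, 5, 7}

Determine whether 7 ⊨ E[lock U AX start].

Yes

Sat(AX start) = {s : every successor in {5, 6}} = {7}
E[lock U AX start]: least fixpoint, start Z0 = Sat(AX start) = {7}, add states in Sat(lock) with some successor in Z. Already a fixed point.
Sat(E[lock U AX start]) = {7}
7 ∈ Sat(E[lock U AX start]) = {7}, so the formula holds at 7.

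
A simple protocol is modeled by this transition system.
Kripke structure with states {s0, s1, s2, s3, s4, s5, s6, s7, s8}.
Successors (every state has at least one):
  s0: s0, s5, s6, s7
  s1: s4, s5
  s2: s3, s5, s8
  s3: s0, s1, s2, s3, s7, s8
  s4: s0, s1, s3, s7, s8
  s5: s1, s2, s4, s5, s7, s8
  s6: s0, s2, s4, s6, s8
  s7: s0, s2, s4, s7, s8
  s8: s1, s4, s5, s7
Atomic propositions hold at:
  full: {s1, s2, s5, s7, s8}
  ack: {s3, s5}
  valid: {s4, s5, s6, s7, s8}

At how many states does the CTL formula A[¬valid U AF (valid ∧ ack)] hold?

Sat(¬valid) = {s0, s1, s2, s3}
Sat(valid ∧ ack) = {s5}
AF (valid ∧ ack): least fixpoint, start Z0 = {s5}, add states with every successor in Z. Already a fixed point.
Sat(AF (valid ∧ ack)) = {s5}
A[¬valid U AF (valid ∧ ack)]: least fixpoint, start Z0 = Sat(AF (valid ∧ ack)) = {s5}, add states in Sat(¬valid) with every successor in Z. Already a fixed point.
Sat(A[¬valid U AF (valid ∧ ack)]) = {s5}
|Sat(A[¬valid U AF (valid ∧ ack)])| = |{s5}| = 1.

1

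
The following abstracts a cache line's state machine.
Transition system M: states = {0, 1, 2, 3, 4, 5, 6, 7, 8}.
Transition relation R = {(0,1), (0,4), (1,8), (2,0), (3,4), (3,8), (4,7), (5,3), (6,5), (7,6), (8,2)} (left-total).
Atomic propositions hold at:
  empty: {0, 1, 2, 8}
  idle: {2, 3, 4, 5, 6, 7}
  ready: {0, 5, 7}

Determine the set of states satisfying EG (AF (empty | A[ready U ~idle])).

Sat(~idle) = {0, 1, 8}
A[ready U ~idle]: least fixpoint, start Z0 = Sat(~idle) = {0, 1, 8}, add states in Sat(ready) with every successor in Z. Already a fixed point.
Sat(A[ready U ~idle]) = {0, 1, 8}
Sat(empty | A[ready U ~idle]) = {0, 1, 2, 8}
AF (empty | A[ready U ~idle]): least fixpoint, start Z0 = {0, 1, 2, 8}, add states with every successor in Z. Already a fixed point.
Sat(AF (empty | A[ready U ~idle])) = {0, 1, 2, 8}
EG (AF (empty | A[ready U ~idle])): greatest fixpoint, start Z0 = {0, 1, 2, 8}, keep only states in Sat with some successor in Z. Already a fixed point.
Sat(EG (AF (empty | A[ready U ~idle]))) = {0, 1, 2, 8}

{0, 1, 2, 8}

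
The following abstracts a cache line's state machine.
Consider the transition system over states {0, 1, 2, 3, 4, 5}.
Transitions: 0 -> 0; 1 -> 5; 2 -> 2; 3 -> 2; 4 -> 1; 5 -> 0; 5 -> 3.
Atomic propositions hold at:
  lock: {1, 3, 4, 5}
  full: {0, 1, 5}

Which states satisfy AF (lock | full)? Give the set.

Sat(lock | full) = {0, 1, 3, 4, 5}
AF (lock | full): least fixpoint, start Z0 = {0, 1, 3, 4, 5}, add states with every successor in Z. Already a fixed point.
Sat(AF (lock | full)) = {0, 1, 3, 4, 5}

{0, 1, 3, 4, 5}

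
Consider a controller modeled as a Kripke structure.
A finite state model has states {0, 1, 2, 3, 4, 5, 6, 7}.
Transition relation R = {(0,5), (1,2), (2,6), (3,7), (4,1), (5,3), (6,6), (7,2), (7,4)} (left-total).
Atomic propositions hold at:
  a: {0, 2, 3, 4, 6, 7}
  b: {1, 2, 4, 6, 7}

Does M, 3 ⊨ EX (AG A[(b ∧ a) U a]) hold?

No

Sat(b ∧ a) = {2, 4, 6, 7}
A[(b ∧ a) U a]: least fixpoint, start Z0 = Sat(a) = {0, 2, 3, 4, 6, 7}, add states in Sat(b ∧ a) with every successor in Z. Already a fixed point.
Sat(A[(b ∧ a) U a]) = {0, 2, 3, 4, 6, 7}
AG A[(b ∧ a) U a]: greatest fixpoint, start Z0 = {0, 2, 3, 4, 6, 7}, keep only states in Sat with every successor in Z. Z1 = {2, 3, 6, 7}; Z2 = {2, 3, 6}; Z3 = {2, 6}; fixed.
Sat(AG A[(b ∧ a) U a]) = {2, 6}
Sat(EX (AG A[(b ∧ a) U a])) = {s : some successor in {2, 6}} = {1, 2, 6, 7}
3 ∉ Sat(EX (AG A[(b ∧ a) U a])) = {1, 2, 6, 7}, so the formula does not hold at 3.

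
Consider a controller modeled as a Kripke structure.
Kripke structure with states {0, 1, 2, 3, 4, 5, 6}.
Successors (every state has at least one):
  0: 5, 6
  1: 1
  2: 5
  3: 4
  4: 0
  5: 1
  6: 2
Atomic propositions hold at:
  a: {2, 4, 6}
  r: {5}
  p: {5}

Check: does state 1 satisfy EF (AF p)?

AF p: least fixpoint, start Z0 = {5}, add states with every successor in Z. Z1 = {2, 5}; Z2 = {2, 5, 6}; Z3 = {0, 2, 5, 6}; Z4 = {0, 2, 4, 5, 6}; Z5 = {0, 2, 3, 4, 5, 6}; fixed.
Sat(AF p) = {0, 2, 3, 4, 5, 6}
EF (AF p): least fixpoint, start Z0 = {0, 2, 3, 4, 5, 6}, add states with some successor in Z. Already a fixed point.
Sat(EF (AF p)) = {0, 2, 3, 4, 5, 6}
1 ∉ Sat(EF (AF p)) = {0, 2, 3, 4, 5, 6}, so the formula does not hold at 1.

No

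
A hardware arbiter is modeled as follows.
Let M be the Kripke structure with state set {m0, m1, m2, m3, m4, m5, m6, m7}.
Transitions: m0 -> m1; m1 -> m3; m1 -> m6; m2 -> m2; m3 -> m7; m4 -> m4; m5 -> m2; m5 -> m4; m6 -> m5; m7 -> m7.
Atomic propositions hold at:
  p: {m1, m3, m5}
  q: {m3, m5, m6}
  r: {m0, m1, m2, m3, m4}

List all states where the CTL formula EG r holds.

EG r: greatest fixpoint, start Z0 = {m0, m1, m2, m3, m4}, keep only states in Sat with some successor in Z. Z1 = {m0, m1, m2, m4}; Z2 = {m0, m2, m4}; Z3 = {m2, m4}; fixed.
Sat(EG r) = {m2, m4}

{m2, m4}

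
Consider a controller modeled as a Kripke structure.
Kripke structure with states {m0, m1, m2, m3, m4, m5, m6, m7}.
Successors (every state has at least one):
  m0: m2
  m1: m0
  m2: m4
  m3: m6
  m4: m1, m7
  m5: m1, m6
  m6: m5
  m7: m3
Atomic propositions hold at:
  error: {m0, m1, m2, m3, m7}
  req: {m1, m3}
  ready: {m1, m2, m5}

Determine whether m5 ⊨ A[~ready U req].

Sat(~ready) = {m0, m3, m4, m6, m7}
A[~ready U req]: least fixpoint, start Z0 = Sat(req) = {m1, m3}, add states in Sat(~ready) with every successor in Z. Z1 = {m1, m3, m7}; Z2 = {m1, m3, m4, m7}; fixed.
Sat(A[~ready U req]) = {m1, m3, m4, m7}
m5 ∉ Sat(A[~ready U req]) = {m1, m3, m4, m7}, so the formula does not hold at m5.

No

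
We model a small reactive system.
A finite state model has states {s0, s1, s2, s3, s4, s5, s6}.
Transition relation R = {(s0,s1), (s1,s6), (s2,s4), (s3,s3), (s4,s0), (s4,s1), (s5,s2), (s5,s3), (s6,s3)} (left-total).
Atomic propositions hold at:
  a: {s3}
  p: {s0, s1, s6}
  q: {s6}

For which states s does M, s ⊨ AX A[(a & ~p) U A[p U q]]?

{s0, s1, s4}

Sat(~p) = {s2, s3, s4, s5}
Sat(a & ~p) = {s3}
A[p U q]: least fixpoint, start Z0 = Sat(q) = {s6}, add states in Sat(p) with every successor in Z. Z1 = {s1, s6}; Z2 = {s0, s1, s6}; fixed.
Sat(A[p U q]) = {s0, s1, s6}
A[(a & ~p) U A[p U q]]: least fixpoint, start Z0 = Sat(A[p U q]) = {s0, s1, s6}, add states in Sat(a & ~p) with every successor in Z. Already a fixed point.
Sat(A[(a & ~p) U A[p U q]]) = {s0, s1, s6}
Sat(AX A[(a & ~p) U A[p U q]]) = {s : every successor in {s0, s1, s6}} = {s0, s1, s4}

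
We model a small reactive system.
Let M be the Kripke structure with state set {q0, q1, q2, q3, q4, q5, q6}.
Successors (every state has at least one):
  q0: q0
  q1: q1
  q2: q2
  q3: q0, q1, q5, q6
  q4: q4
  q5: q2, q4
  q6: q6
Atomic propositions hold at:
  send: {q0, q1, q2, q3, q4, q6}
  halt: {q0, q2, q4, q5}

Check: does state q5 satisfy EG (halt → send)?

No

Sat(halt → send) = {q0, q1, q2, q3, q4, q6}
EG (halt → send): greatest fixpoint, start Z0 = {q0, q1, q2, q3, q4, q6}, keep only states in Sat with some successor in Z. Already a fixed point.
Sat(EG (halt → send)) = {q0, q1, q2, q3, q4, q6}
q5 ∉ Sat(EG (halt → send)) = {q0, q1, q2, q3, q4, q6}, so the formula does not hold at q5.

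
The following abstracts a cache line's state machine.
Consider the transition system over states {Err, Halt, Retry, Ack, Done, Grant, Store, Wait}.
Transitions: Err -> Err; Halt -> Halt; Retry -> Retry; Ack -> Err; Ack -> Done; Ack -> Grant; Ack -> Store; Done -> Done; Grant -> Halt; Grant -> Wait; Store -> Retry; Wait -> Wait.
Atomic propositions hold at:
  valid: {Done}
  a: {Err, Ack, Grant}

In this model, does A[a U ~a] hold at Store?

Yes

Sat(~a) = {Halt, Retry, Done, Store, Wait}
A[a U ~a]: least fixpoint, start Z0 = Sat(~a) = {Halt, Retry, Done, Store, Wait}, add states in Sat(a) with every successor in Z. Z1 = {Halt, Retry, Done, Grant, Store, Wait}; fixed.
Sat(A[a U ~a]) = {Halt, Retry, Done, Grant, Store, Wait}
Store ∈ Sat(A[a U ~a]) = {Halt, Retry, Done, Grant, Store, Wait}, so the formula holds at Store.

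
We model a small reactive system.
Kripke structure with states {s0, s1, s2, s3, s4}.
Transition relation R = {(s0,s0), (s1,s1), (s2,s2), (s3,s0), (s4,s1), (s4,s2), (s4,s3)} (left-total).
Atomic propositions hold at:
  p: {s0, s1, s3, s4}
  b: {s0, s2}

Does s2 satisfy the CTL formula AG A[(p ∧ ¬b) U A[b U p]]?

No

Sat(¬b) = {s1, s3, s4}
Sat(p ∧ ¬b) = {s1, s3, s4}
A[b U p]: least fixpoint, start Z0 = Sat(p) = {s0, s1, s3, s4}, add states in Sat(b) with every successor in Z. Already a fixed point.
Sat(A[b U p]) = {s0, s1, s3, s4}
A[(p ∧ ¬b) U A[b U p]]: least fixpoint, start Z0 = Sat(A[b U p]) = {s0, s1, s3, s4}, add states in Sat(p ∧ ¬b) with every successor in Z. Already a fixed point.
Sat(A[(p ∧ ¬b) U A[b U p]]) = {s0, s1, s3, s4}
AG A[(p ∧ ¬b) U A[b U p]]: greatest fixpoint, start Z0 = {s0, s1, s3, s4}, keep only states in Sat with every successor in Z. Z1 = {s0, s1, s3}; fixed.
Sat(AG A[(p ∧ ¬b) U A[b U p]]) = {s0, s1, s3}
s2 ∉ Sat(AG A[(p ∧ ¬b) U A[b U p]]) = {s0, s1, s3}, so the formula does not hold at s2.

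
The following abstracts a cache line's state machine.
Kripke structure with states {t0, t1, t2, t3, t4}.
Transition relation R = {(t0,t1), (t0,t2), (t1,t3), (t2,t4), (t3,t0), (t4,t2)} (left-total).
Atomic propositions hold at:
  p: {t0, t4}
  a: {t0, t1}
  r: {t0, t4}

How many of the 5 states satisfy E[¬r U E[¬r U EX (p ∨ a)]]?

4

Sat(¬r) = {t1, t2, t3}
Sat(p ∨ a) = {t0, t1, t4}
Sat(EX (p ∨ a)) = {s : some successor in {t0, t1, t4}} = {t0, t2, t3}
E[¬r U EX (p ∨ a)]: least fixpoint, start Z0 = Sat(EX (p ∨ a)) = {t0, t2, t3}, add states in Sat(¬r) with some successor in Z. Z1 = {t0, t1, t2, t3}; fixed.
Sat(E[¬r U EX (p ∨ a)]) = {t0, t1, t2, t3}
E[¬r U E[¬r U EX (p ∨ a)]]: least fixpoint, start Z0 = Sat(E[¬r U EX (p ∨ a)]) = {t0, t1, t2, t3}, add states in Sat(¬r) with some successor in Z. Already a fixed point.
Sat(E[¬r U E[¬r U EX (p ∨ a)]]) = {t0, t1, t2, t3}
|Sat(E[¬r U E[¬r U EX (p ∨ a)]])| = |{t0, t1, t2, t3}| = 4.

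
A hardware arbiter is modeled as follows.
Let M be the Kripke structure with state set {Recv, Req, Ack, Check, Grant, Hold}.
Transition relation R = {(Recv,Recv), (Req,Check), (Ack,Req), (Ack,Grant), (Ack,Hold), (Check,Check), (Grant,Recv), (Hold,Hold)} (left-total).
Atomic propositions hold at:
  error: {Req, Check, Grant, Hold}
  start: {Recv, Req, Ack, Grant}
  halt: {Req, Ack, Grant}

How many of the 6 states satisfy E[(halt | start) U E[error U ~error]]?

3

Sat(halt | start) = {Recv, Req, Ack, Grant}
Sat(~error) = {Recv, Ack}
E[error U ~error]: least fixpoint, start Z0 = Sat(~error) = {Recv, Ack}, add states in Sat(error) with some successor in Z. Z1 = {Recv, Ack, Grant}; fixed.
Sat(E[error U ~error]) = {Recv, Ack, Grant}
E[(halt | start) U E[error U ~error]]: least fixpoint, start Z0 = Sat(E[error U ~error]) = {Recv, Ack, Grant}, add states in Sat(halt | start) with some successor in Z. Already a fixed point.
Sat(E[(halt | start) U E[error U ~error]]) = {Recv, Ack, Grant}
|Sat(E[(halt | start) U E[error U ~error]])| = |{Recv, Ack, Grant}| = 3.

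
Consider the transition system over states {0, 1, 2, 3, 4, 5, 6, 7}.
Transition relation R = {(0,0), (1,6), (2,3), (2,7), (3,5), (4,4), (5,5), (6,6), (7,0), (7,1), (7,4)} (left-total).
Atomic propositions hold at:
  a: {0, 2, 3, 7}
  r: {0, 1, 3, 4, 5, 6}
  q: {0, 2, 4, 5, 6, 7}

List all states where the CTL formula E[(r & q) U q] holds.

Sat(r & q) = {0, 4, 5, 6}
E[(r & q) U q]: least fixpoint, start Z0 = Sat(q) = {0, 2, 4, 5, 6, 7}, add states in Sat(r & q) with some successor in Z. Already a fixed point.
Sat(E[(r & q) U q]) = {0, 2, 4, 5, 6, 7}

{0, 2, 4, 5, 6, 7}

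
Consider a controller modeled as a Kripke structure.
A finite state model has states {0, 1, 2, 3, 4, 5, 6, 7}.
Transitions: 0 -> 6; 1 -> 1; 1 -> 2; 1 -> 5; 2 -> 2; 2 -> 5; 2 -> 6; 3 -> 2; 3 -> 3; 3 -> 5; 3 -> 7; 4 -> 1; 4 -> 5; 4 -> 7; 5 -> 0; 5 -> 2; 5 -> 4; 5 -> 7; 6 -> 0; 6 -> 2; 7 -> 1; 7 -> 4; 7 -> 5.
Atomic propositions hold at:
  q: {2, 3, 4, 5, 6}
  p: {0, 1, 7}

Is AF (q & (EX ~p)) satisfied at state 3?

Sat(~p) = {2, 3, 4, 5, 6}
Sat(EX ~p) = {s : some successor in {2, 3, 4, 5, 6}} = {0, 1, 2, 3, 4, 5, 6, 7}
Sat(q & (EX ~p)) = {2, 3, 4, 5, 6}
AF (q & (EX ~p)): least fixpoint, start Z0 = {2, 3, 4, 5, 6}, add states with every successor in Z. Z1 = {0, 2, 3, 4, 5, 6}; fixed.
Sat(AF (q & (EX ~p))) = {0, 2, 3, 4, 5, 6}
3 ∈ Sat(AF (q & (EX ~p))) = {0, 2, 3, 4, 5, 6}, so the formula holds at 3.

Yes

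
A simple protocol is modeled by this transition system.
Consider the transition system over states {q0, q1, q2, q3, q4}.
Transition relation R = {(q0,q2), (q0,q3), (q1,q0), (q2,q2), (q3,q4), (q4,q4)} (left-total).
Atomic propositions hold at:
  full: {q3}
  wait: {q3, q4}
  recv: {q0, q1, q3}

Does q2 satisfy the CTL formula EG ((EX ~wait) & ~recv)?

Sat(~wait) = {q0, q1, q2}
Sat(EX ~wait) = {s : some successor in {q0, q1, q2}} = {q0, q1, q2}
Sat(~recv) = {q2, q4}
Sat((EX ~wait) & ~recv) = {q2}
EG ((EX ~wait) & ~recv): greatest fixpoint, start Z0 = {q2}, keep only states in Sat with some successor in Z. Already a fixed point.
Sat(EG ((EX ~wait) & ~recv)) = {q2}
q2 ∈ Sat(EG ((EX ~wait) & ~recv)) = {q2}, so the formula holds at q2.

Yes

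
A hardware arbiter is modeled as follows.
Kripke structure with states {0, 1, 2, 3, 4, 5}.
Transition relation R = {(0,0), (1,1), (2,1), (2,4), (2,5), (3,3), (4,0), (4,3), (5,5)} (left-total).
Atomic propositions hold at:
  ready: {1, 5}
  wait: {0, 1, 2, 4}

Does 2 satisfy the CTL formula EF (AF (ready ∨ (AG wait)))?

Yes

AG wait: greatest fixpoint, start Z0 = {0, 1, 2, 4}, keep only states in Sat with every successor in Z. Z1 = {0, 1}; fixed.
Sat(AG wait) = {0, 1}
Sat(ready ∨ (AG wait)) = {0, 1, 5}
AF (ready ∨ (AG wait)): least fixpoint, start Z0 = {0, 1, 5}, add states with every successor in Z. Already a fixed point.
Sat(AF (ready ∨ (AG wait))) = {0, 1, 5}
EF (AF (ready ∨ (AG wait))): least fixpoint, start Z0 = {0, 1, 5}, add states with some successor in Z. Z1 = {0, 1, 2, 4, 5}; fixed.
Sat(EF (AF (ready ∨ (AG wait)))) = {0, 1, 2, 4, 5}
2 ∈ Sat(EF (AF (ready ∨ (AG wait)))) = {0, 1, 2, 4, 5}, so the formula holds at 2.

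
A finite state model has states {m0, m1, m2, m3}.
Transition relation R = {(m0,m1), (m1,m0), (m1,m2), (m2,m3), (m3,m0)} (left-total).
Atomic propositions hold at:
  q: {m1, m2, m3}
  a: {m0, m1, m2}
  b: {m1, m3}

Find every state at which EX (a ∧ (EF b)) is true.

EF b: least fixpoint, start Z0 = {m1, m3}, add states with some successor in Z. Z1 = {m0, m1, m2, m3}; fixed.
Sat(EF b) = {m0, m1, m2, m3}
Sat(a ∧ (EF b)) = {m0, m1, m2}
Sat(EX (a ∧ (EF b))) = {s : some successor in {m0, m1, m2}} = {m0, m1, m3}

{m0, m1, m3}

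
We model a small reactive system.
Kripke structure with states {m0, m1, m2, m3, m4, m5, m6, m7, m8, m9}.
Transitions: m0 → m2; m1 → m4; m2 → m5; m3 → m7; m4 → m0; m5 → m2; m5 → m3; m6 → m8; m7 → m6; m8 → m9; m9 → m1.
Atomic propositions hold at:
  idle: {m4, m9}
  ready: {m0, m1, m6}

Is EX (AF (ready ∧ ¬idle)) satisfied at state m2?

No

Sat(¬idle) = {m0, m1, m2, m3, m5, m6, m7, m8}
Sat(ready ∧ ¬idle) = {m0, m1, m6}
AF (ready ∧ ¬idle): least fixpoint, start Z0 = {m0, m1, m6}, add states with every successor in Z. Z1 = {m0, m1, m4, m6, m7, m9}; Z2 = {m0, m1, m3, m4, m6, m7, m8, m9}; fixed.
Sat(AF (ready ∧ ¬idle)) = {m0, m1, m3, m4, m6, m7, m8, m9}
Sat(EX (AF (ready ∧ ¬idle))) = {s : some successor in {m0, m1, m3, m4, m6, m7, m8, m9}} = {m1, m3, m4, m5, m6, m7, m8, m9}
m2 ∉ Sat(EX (AF (ready ∧ ¬idle))) = {m1, m3, m4, m5, m6, m7, m8, m9}, so the formula does not hold at m2.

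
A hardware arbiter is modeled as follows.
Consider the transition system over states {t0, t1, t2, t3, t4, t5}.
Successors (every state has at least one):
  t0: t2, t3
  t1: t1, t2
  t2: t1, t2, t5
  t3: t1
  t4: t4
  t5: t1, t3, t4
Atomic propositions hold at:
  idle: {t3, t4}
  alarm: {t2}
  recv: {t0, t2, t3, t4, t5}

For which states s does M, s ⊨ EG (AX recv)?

Sat(AX recv) = {s : every successor in {t0, t2, t3, t4, t5}} = {t0, t4}
EG (AX recv): greatest fixpoint, start Z0 = {t0, t4}, keep only states in Sat with some successor in Z. Z1 = {t4}; fixed.
Sat(EG (AX recv)) = {t4}

{t4}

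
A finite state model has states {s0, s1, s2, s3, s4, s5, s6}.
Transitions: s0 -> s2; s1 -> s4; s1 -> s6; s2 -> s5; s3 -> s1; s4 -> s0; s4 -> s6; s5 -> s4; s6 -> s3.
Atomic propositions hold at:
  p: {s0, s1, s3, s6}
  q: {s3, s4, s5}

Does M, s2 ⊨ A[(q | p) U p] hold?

No

Sat(q | p) = {s0, s1, s3, s4, s5, s6}
A[(q | p) U p]: least fixpoint, start Z0 = Sat(p) = {s0, s1, s3, s6}, add states in Sat(q | p) with every successor in Z. Z1 = {s0, s1, s3, s4, s6}; Z2 = {s0, s1, s3, s4, s5, s6}; fixed.
Sat(A[(q | p) U p]) = {s0, s1, s3, s4, s5, s6}
s2 ∉ Sat(A[(q | p) U p]) = {s0, s1, s3, s4, s5, s6}, so the formula does not hold at s2.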